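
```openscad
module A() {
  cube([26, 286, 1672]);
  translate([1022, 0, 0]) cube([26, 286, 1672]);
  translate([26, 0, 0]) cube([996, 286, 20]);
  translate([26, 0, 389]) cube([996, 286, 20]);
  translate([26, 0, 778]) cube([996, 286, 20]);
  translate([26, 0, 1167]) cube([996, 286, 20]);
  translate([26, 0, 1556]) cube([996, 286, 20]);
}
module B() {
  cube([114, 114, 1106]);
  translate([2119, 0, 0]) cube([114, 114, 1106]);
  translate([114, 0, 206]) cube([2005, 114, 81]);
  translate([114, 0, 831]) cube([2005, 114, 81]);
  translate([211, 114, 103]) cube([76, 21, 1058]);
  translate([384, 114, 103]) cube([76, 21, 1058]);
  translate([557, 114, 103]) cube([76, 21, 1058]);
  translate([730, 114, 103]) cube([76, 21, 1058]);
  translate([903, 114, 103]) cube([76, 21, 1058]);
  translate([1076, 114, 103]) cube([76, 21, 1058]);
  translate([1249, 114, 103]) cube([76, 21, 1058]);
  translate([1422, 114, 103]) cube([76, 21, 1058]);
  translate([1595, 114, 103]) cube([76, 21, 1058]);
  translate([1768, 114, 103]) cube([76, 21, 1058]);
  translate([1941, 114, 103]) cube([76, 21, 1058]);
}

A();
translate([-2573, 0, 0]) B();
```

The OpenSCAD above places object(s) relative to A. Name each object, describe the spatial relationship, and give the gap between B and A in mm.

A is a bookshelf. B is a fence section. The fence section is on the floor beside the bookshelf on its −x side. The gap between the fence section and the bookshelf is 340 mm.

The fence section's nearest face is 340 mm from the bookshelf's −x face.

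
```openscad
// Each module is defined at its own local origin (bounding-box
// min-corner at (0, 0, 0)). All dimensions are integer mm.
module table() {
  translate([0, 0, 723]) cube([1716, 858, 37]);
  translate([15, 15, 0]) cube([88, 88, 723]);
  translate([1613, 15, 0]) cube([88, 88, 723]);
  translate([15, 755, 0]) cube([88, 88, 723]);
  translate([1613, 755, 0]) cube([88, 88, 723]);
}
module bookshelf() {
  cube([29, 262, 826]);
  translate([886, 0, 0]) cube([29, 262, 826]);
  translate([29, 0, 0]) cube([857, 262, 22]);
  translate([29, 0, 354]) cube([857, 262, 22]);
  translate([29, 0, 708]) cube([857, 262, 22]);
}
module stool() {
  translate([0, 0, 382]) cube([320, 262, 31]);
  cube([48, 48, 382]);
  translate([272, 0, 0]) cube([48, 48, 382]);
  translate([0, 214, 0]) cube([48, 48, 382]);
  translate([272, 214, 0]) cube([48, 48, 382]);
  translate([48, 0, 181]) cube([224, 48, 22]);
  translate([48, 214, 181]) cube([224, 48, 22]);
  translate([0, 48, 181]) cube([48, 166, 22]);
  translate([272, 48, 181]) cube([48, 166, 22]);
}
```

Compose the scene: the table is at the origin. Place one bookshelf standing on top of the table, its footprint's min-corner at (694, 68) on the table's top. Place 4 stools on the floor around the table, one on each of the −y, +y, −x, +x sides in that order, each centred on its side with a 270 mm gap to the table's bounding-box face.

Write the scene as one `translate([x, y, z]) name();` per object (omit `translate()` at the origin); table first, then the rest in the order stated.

table();
translate([694, 68, 760]) bookshelf();
translate([698, -532, 0]) stool();
translate([698, 1128, 0]) stool();
translate([-590, 298, 0]) stool();
translate([1986, 298, 0]) stool();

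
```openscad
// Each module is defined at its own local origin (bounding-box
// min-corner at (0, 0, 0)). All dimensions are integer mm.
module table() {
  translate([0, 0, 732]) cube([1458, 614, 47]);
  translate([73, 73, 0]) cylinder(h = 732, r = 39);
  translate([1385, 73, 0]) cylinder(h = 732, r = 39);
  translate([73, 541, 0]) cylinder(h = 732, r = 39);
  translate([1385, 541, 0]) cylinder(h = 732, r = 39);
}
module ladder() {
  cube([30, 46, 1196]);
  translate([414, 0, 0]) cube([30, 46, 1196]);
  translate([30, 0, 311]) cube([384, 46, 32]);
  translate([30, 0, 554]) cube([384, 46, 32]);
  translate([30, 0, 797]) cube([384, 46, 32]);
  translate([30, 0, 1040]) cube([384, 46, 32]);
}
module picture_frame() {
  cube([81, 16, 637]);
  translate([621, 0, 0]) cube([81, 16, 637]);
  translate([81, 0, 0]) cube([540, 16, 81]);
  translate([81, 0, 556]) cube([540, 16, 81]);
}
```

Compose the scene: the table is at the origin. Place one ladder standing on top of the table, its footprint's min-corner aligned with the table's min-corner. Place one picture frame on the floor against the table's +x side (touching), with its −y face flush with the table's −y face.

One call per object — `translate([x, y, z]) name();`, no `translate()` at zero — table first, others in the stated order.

table();
translate([0, 0, 779]) ladder();
translate([1458, 0, 0]) picture_frame();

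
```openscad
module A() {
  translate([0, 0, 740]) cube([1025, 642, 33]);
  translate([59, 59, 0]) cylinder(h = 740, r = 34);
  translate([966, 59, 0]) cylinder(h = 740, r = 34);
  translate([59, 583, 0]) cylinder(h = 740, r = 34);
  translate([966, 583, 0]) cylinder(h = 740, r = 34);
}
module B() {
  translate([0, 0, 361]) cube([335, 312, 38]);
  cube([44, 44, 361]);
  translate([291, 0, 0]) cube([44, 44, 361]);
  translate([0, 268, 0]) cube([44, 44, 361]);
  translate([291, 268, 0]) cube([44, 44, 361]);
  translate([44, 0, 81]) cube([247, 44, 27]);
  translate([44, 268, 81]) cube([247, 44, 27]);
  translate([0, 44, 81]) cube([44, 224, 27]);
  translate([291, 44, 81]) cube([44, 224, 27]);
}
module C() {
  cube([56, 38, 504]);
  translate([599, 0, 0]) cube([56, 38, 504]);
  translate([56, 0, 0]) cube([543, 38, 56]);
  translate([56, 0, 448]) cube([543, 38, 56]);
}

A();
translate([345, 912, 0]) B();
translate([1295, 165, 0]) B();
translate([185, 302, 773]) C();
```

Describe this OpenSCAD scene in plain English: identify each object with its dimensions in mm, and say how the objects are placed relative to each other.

A is a table: top 1025 mm (x) × 642 mm (y), 33 mm thick, upper face at z = 773 mm, on four round legs of 68 mm diameter, each leg's bounding box inset 25 mm from the nearest pair of top edges, running from z = 0 to the bottom of the top.

B is a four-legged stool. The seat is a 335×312×38 mm slab whose top surface is at z = 399 mm; four square legs, each 44×44 mm in cross-section, run from the floor (z = 0) to the underside of the seat, each flush with a corner of the seat. Four stretchers, 44 mm wide and 27 mm tall, connect adjacent legs with their undersides at z = 81 mm, each running between the inner faces of the legs it joins and aligned with the legs' outer faces on the other axis.

C is a picture frame with a 543×392 mm rectangular opening (x by z) and a uniform 56 mm border on every side. Frame depth is 38 mm along y. It is built from two vertical stiles running the full outside height and two horizontal rails spanning the gap between the stiles.

Two stools sit around the table at the +y, +x sides. The picture frame is on top of the table, centred.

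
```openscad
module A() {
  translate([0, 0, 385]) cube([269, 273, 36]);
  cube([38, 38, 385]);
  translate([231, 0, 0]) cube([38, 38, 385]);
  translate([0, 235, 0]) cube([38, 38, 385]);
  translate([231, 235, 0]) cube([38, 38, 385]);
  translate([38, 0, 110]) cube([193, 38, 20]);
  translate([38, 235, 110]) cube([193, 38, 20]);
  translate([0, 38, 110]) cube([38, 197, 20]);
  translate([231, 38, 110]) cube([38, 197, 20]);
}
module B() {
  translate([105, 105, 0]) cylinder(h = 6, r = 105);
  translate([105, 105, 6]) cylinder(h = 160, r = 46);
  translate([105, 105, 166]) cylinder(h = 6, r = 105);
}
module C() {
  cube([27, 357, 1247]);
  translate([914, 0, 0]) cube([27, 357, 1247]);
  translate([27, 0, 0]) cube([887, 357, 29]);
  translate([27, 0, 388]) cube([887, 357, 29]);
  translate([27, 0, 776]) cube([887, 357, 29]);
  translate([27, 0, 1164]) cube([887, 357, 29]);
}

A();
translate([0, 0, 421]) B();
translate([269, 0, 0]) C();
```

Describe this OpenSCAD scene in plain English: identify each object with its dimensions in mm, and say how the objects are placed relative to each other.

A is a four-legged stool. The seat is 269×273 mm, 36 mm thick, top at z = 421 mm. It stands on four square legs, each 38×38 mm in cross-section, from z = 0 to the seat underside, each flush with a corner of the seat. Four stretchers, 38 mm wide and 20 mm tall, connect adjacent legs with their undersides at z = 110 mm, each running between the inner faces of the legs it joins and aligned with the legs' outer faces on the other axis.

B is a spool: two coaxial disc flanges of radius 105 mm and thickness 6 mm, joined by a core cylinder of radius 46 mm and height 160 mm. The lower flange rests on z = 0 and the three cylinders share a vertical axis.

C is a bookshelf 941 mm wide overall, 357 mm deep and 1247 mm tall. The two sides are 27 mm thick vertical panels. 4 horizontal shelves of 29 mm thickness span between the inner faces of the sides; the lowest shelf sits on the floor and shelves are stacked with a clear vertical gap of 359 mm between each pair.

The spool is on top of the stool. The bookshelf is against the stool's +x side, with their −y faces flush.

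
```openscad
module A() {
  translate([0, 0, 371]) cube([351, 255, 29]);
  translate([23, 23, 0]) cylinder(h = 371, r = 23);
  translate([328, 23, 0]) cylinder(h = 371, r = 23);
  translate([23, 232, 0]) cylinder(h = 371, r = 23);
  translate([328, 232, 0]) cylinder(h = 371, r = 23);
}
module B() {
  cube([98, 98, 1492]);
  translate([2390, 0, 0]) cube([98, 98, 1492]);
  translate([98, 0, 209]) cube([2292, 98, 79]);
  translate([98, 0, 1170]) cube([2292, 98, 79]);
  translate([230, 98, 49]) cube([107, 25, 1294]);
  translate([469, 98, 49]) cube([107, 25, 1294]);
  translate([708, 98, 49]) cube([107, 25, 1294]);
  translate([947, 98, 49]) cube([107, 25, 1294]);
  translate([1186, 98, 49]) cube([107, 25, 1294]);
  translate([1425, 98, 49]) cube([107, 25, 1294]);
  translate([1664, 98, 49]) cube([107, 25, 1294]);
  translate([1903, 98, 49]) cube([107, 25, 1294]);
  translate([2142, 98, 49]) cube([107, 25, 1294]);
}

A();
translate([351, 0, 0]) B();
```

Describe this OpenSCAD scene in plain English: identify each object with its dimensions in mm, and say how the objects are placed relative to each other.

A is a simple wooden stool: a rectangular seat 351 mm (x) by 255 mm (y), 29 mm thick, top face at z = 400 mm, on four round legs, each 46 mm in diameter. The legs rest on z = 0, each leg's axis is inset half a diameter from the nearest pair of seat edges (so the leg's bounding box is flush with the corner).

B is a fence section. Two 98×98 mm posts, 1492 mm tall, stand on the floor with a clear span of 2292 mm between their inner faces. Two horizontal rails of 98×79 mm section span the gap between the posts with their undersides at z = 209 mm and z = 1170 mm, flush with the posts' −y face. 9 pickets, each 107 mm wide, 25 mm thick and 1294 mm tall, are fixed to the +y face of the rails with their bottoms at z = 49 mm, evenly spaced across the span with equal gaps (rounded down to the nearest mm) at the −x end and between each pair — any rounding remainder accumulates at the +x end.

The fence section is against the stool's +x side, with their −y faces flush.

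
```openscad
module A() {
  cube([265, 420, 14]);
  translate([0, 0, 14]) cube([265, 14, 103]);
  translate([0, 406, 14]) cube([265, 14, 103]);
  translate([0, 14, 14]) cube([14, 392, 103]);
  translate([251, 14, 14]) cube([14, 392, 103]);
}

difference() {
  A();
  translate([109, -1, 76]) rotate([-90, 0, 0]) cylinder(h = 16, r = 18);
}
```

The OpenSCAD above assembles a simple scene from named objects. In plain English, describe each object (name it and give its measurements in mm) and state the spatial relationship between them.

A is an open storage box with external size 265×420×117 mm and wall thickness 14 mm (the base is also 14 mm thick). The base covers the whole footprint; the four walls stand on the base, with the y-facing walls full-width and the x-facing walls fitting between their inner faces.

The open box has a circular hole of radius 18 mm through its front wall, centred at (x = 109, z = 76).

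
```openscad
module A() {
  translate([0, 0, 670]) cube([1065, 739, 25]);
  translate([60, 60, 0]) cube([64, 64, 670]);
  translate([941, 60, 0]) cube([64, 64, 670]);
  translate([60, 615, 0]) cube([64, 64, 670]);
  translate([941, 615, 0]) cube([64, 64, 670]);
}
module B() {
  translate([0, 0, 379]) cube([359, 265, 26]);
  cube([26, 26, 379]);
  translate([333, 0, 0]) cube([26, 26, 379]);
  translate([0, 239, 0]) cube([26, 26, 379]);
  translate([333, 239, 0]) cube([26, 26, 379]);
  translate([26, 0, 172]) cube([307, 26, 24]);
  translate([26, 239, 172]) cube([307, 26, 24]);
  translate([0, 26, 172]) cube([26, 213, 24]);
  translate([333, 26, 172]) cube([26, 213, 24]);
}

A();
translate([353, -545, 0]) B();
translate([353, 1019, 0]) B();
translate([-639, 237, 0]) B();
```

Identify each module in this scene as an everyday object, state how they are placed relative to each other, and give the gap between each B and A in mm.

A is a table. B is a stool. Three stools sit around the table at the −y, +y, −x sides. The gap between each stool and the table is 280 mm.

Each stool's nearest face is 280 mm from the table's bounding box.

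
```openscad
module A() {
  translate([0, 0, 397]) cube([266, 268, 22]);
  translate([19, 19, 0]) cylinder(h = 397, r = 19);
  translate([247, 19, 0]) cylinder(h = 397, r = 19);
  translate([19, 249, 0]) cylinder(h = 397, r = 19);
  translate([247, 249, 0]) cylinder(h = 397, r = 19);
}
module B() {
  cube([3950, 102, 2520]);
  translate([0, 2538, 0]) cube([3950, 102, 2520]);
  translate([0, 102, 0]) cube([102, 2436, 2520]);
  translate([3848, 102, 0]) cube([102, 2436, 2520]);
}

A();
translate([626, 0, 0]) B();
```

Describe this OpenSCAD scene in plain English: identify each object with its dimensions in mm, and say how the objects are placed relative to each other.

A is a four-legged stool. The seat is a 266×268×22 mm slab whose top surface is at z = 419 mm; four round legs, each 38 mm in diameter, run from the floor (z = 0) to the underside of the seat, each leg's axis is inset half a diameter from the nearest pair of seat edges (so the leg's bounding box is flush with the corner).

B is the wall frame of a small rectangular building: four walls, each 2520 mm tall and 102 mm thick, enclosing a footprint 3950 mm (x) by 2640 mm (y) outside-to-outside, with no floor or roof. The front and back walls (the −y and +y sides) span the full width; the two side walls fit between them.

The house frame is on the floor beside the stool on its +x side.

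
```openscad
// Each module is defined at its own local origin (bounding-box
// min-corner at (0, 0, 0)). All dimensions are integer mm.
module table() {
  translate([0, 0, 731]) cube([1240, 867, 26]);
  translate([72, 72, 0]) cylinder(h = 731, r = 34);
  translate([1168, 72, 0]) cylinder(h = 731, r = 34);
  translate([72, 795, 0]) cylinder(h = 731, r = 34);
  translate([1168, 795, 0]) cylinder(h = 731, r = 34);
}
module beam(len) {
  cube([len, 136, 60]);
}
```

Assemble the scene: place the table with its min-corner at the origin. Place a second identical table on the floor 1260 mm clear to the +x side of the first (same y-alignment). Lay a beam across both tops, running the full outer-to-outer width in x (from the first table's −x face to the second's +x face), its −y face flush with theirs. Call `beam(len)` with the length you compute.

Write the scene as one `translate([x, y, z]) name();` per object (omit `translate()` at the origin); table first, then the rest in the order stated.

table();
translate([2500, 0, 0]) table();
translate([0, 0, 757]) beam(3740);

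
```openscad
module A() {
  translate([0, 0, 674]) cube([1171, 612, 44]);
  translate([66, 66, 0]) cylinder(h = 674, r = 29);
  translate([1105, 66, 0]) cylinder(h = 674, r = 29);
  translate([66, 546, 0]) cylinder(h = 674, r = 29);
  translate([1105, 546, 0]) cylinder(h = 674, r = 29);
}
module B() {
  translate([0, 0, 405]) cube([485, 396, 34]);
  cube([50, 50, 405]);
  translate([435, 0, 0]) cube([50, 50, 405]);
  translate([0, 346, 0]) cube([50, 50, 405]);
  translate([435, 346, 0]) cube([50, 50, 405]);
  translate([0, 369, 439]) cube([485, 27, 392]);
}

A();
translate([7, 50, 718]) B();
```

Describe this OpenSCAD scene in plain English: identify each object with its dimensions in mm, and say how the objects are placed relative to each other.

A is a rectangular dining table. The top is 1171×612×44 mm with its upper surface at z = 718 mm. It stands on four round legs of 58 mm diameter, each leg's bounding box inset 37 mm from the nearest pair of top edges, running from the floor to the underside of the top.

B is a chair: 485×396 mm seat, 34 mm thick, top at z = 439 mm, on four 50 mm square corner legs flush with the seat edges. A 27 mm thick backrest slab spans the full seat width, extending 392 mm above the seat top, its back face flush with the seat's +y edge.

The chair is on top of the table.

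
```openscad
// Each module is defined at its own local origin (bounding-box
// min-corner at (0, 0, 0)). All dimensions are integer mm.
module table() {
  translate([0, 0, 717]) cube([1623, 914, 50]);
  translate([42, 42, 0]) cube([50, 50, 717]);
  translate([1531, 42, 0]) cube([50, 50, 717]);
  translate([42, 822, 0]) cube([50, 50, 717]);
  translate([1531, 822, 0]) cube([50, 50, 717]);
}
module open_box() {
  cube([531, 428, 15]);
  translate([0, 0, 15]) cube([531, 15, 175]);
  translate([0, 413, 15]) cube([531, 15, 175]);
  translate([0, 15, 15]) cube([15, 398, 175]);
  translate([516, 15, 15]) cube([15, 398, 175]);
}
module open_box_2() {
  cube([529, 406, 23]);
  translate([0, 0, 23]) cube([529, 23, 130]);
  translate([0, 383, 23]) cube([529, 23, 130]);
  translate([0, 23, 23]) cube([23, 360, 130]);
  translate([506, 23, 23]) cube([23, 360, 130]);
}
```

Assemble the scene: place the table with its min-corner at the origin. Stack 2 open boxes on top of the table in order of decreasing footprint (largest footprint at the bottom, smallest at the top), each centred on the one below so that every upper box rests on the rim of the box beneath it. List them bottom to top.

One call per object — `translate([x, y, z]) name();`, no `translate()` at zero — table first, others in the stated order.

table();
translate([546, 243, 767]) open_box();
translate([547, 254, 957]) open_box_2();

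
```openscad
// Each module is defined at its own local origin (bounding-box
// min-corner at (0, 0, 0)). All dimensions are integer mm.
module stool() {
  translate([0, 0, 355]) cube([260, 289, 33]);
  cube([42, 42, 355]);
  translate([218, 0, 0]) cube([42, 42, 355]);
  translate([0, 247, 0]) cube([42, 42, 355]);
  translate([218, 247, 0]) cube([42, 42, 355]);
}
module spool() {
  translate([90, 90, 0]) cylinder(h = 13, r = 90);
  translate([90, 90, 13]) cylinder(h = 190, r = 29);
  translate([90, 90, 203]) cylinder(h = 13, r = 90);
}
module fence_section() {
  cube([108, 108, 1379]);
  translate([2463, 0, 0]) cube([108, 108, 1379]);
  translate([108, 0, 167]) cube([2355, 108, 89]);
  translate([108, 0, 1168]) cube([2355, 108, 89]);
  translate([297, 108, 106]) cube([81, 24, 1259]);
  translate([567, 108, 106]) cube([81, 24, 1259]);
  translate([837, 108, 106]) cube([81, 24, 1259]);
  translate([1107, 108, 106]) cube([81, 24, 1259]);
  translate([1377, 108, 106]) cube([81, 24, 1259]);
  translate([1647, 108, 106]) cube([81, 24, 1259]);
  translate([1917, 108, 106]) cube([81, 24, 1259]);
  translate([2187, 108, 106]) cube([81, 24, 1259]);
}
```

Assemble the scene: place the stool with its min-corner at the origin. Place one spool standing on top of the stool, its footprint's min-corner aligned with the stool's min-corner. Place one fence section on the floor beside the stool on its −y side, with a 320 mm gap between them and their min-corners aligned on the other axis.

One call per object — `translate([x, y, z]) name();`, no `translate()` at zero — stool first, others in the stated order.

stool();
translate([0, 0, 388]) spool();
translate([0, -452, 0]) fence_section();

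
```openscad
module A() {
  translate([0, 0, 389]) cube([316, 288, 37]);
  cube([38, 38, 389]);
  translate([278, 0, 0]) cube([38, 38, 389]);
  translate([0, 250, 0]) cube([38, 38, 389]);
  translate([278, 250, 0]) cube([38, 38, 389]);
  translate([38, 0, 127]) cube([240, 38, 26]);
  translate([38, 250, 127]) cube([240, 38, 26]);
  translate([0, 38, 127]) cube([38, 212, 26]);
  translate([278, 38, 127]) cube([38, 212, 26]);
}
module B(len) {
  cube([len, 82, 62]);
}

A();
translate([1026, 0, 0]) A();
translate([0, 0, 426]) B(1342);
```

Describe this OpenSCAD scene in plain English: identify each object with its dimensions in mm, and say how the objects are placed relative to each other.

A is a four-legged stool. The seat is 316×288 mm, 37 mm thick, top at z = 426 mm. It stands on four square legs, each 38×38 mm in cross-section, from z = 0 to the seat underside, each flush with a corner of the seat. Four stretchers, 38 mm wide and 26 mm tall, connect adjacent legs with their undersides at z = 127 mm, each running between the inner faces of the legs it joins and aligned with the legs' outer faces on the other axis.

B is a rectangular beam 1342 mm long (x), 82 mm deep (y), 62 mm thick (z).

The beam spans the tops of two stools placed 710 mm apart, resting at z = 426 mm.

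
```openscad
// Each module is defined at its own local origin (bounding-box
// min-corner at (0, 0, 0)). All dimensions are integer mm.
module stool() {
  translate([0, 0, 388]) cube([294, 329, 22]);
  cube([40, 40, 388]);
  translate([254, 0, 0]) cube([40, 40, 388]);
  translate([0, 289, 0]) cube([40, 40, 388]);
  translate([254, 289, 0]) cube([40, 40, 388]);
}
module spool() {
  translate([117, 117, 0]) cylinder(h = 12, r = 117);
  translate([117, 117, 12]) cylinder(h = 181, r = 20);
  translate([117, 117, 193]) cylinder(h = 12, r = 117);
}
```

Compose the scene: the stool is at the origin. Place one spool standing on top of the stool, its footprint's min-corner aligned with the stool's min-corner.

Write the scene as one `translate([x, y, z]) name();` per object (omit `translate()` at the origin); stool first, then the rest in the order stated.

stool();
translate([0, 0, 410]) spool();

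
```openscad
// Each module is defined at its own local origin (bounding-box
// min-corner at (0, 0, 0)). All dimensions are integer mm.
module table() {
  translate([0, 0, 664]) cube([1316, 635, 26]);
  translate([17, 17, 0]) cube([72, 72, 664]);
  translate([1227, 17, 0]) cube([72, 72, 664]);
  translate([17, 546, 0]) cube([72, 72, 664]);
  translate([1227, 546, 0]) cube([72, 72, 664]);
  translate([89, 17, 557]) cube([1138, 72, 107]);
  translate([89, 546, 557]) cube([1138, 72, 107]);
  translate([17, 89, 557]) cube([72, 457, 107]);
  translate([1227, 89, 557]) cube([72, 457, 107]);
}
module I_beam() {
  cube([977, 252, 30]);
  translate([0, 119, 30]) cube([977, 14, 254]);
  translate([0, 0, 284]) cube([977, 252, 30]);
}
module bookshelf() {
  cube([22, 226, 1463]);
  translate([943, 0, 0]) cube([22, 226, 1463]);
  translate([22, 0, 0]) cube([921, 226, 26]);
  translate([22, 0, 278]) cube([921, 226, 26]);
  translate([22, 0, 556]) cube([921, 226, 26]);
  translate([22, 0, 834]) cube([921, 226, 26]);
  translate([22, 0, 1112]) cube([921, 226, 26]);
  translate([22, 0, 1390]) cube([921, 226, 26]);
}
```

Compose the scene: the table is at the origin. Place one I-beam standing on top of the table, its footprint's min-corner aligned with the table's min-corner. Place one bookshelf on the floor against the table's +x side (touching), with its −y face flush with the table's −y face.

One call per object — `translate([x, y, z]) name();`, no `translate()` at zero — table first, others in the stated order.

table();
translate([0, 0, 690]) I_beam();
translate([1316, 0, 0]) bookshelf();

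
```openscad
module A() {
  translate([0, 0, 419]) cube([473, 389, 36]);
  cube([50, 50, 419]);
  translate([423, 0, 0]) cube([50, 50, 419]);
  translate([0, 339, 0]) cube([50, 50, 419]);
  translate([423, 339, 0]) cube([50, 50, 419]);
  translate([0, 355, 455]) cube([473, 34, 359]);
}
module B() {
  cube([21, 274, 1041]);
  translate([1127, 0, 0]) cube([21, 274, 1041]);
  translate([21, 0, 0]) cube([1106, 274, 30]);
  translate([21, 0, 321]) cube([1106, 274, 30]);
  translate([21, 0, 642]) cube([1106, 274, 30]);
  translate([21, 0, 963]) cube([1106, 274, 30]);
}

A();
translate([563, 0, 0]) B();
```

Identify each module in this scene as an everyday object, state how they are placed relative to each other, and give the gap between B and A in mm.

A is a chair. B is a bookshelf. The bookshelf is on the floor beside the chair on its +x side. The gap between the bookshelf and the chair is 90 mm.

The bookshelf's nearest face is 90 mm from the chair's +x face.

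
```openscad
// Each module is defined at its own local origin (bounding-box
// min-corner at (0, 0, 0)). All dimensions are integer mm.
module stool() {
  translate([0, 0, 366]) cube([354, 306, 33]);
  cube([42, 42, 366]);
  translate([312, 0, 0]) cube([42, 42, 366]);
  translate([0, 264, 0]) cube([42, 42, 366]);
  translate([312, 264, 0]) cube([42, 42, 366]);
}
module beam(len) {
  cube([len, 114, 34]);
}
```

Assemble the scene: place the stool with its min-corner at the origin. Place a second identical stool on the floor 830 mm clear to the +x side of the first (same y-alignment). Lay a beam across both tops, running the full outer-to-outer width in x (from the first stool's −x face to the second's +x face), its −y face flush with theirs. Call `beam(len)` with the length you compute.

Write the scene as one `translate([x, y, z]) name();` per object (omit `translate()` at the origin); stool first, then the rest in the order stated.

stool();
translate([1184, 0, 0]) stool();
translate([0, 0, 399]) beam(1538);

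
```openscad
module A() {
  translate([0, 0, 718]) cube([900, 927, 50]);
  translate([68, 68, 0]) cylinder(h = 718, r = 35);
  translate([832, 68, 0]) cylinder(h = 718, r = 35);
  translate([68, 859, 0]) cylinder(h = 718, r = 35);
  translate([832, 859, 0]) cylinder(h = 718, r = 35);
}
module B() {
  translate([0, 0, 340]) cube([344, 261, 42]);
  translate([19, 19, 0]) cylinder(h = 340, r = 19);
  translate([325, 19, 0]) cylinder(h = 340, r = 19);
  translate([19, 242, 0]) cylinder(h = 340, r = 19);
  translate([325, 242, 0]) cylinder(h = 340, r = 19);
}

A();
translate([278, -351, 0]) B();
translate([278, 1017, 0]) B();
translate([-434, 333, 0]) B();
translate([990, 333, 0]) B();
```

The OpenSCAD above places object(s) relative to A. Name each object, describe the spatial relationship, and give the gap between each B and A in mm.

Each stool's nearest face is 90 mm from the table's bounding box.

A is a table. B is a stool. Four stools sit around the table at the −y, +y, −x, +x sides. The gap between each stool and the table is 90 mm.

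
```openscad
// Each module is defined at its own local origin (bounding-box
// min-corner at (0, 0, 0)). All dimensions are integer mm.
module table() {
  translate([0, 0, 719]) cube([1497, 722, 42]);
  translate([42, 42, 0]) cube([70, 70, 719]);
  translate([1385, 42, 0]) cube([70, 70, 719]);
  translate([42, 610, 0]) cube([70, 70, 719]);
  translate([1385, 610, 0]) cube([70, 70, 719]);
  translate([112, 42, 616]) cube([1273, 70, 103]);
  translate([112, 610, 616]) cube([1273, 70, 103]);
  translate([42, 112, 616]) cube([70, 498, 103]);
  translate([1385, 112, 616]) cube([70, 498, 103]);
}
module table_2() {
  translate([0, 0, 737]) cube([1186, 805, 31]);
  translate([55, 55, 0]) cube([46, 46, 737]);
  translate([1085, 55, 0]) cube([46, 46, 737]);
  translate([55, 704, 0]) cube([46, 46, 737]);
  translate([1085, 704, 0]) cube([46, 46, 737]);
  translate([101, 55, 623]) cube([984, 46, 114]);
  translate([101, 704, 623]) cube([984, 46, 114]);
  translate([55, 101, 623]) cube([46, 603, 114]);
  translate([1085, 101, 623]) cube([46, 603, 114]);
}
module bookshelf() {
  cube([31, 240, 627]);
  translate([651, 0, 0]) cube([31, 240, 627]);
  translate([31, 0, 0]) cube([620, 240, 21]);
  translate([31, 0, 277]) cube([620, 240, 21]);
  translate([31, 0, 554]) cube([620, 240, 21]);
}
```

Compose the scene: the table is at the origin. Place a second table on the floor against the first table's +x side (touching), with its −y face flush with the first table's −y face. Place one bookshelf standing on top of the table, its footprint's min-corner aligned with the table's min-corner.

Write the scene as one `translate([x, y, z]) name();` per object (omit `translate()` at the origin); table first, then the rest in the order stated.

table();
translate([1497, 0, 0]) table_2();
translate([0, 0, 761]) bookshelf();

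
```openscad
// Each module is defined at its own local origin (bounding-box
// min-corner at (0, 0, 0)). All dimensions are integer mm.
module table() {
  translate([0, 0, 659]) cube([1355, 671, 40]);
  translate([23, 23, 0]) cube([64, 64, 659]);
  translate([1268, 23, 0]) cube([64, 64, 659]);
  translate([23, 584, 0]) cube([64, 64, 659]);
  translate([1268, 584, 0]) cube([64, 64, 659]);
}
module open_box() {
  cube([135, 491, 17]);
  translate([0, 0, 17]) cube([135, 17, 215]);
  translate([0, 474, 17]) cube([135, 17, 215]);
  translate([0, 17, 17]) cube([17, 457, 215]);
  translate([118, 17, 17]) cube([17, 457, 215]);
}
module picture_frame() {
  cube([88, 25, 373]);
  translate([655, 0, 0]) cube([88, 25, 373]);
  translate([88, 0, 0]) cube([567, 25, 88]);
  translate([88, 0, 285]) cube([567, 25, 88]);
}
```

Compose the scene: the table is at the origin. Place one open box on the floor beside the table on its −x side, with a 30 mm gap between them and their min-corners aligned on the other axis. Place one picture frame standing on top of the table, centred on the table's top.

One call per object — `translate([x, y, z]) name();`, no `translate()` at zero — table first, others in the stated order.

table();
translate([-165, 0, 0]) open_box();
translate([306, 323, 699]) picture_frame();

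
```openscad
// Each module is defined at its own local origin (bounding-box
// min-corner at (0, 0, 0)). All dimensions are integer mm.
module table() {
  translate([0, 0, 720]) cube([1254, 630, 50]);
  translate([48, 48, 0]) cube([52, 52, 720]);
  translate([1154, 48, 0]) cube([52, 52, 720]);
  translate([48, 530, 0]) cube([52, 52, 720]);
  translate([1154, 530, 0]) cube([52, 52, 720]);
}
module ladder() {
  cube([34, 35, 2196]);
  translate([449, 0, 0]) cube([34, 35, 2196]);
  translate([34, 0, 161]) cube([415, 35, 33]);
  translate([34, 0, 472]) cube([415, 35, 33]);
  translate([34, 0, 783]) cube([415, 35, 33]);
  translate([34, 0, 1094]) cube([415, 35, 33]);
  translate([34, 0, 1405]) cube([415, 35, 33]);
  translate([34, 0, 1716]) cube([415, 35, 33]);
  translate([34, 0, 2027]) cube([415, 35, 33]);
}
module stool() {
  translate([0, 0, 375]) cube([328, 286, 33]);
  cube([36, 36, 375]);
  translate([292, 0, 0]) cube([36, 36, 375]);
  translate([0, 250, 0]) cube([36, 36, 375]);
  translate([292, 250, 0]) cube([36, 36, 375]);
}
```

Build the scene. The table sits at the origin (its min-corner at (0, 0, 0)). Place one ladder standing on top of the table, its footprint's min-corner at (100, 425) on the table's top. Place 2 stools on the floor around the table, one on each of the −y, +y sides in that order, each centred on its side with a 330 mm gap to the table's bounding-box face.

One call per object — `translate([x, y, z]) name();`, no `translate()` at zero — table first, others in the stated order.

table();
translate([100, 425, 770]) ladder();
translate([463, -616, 0]) stool();
translate([463, 960, 0]) stool();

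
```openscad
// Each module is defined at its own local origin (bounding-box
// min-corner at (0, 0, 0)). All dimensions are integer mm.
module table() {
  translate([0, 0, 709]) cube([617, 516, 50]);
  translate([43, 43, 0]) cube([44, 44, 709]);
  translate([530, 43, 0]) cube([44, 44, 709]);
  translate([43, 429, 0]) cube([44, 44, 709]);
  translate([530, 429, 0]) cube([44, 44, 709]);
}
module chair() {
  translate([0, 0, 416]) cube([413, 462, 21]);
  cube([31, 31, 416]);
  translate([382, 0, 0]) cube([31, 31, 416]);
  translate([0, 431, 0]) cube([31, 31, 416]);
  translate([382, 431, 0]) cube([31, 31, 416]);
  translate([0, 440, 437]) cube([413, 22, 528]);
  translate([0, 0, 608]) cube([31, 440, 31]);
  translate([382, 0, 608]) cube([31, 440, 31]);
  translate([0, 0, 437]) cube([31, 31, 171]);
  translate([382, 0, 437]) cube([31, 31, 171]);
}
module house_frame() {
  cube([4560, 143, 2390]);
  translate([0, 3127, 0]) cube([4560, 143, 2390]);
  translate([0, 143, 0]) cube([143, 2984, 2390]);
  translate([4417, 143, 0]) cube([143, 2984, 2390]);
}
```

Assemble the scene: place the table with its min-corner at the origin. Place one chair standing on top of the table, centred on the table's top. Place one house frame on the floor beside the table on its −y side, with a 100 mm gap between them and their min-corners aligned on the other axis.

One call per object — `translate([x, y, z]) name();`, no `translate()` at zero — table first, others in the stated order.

table();
translate([102, 27, 759]) chair();
translate([0, -3370, 0]) house_frame();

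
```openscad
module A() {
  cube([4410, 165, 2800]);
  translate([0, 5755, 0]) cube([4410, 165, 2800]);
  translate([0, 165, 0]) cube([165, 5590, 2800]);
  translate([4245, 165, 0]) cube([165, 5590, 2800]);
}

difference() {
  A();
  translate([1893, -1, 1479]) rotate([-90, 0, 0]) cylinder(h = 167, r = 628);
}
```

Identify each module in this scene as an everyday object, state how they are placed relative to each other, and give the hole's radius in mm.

The subtracted cylinder has r = 628 mm.

A is a house frame. The house frame has a circular hole through its front wall. The hole's radius is 628 mm.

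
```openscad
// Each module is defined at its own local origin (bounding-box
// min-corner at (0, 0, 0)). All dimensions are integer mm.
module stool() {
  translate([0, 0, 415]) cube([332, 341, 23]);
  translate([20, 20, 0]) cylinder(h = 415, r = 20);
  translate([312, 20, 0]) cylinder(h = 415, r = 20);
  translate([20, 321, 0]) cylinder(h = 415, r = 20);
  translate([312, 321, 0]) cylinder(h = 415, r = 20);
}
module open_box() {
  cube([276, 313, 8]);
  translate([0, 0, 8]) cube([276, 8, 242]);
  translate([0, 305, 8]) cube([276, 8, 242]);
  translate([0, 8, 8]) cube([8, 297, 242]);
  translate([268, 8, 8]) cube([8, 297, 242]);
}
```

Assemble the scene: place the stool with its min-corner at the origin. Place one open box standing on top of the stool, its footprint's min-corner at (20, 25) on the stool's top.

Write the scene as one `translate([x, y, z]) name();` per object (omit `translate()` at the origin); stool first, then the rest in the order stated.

stool();
translate([20, 25, 438]) open_box();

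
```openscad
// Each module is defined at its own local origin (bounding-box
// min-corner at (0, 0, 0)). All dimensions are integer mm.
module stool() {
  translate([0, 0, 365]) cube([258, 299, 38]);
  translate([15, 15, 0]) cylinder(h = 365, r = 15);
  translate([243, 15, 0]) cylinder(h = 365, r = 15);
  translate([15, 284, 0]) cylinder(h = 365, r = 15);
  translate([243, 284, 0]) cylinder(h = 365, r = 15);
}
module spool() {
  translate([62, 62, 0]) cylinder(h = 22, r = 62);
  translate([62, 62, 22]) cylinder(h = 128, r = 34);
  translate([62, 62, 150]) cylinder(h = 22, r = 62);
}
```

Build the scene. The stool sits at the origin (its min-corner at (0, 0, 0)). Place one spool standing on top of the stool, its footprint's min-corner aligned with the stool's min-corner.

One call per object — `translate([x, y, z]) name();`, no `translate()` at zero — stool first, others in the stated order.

stool();
translate([0, 0, 403]) spool();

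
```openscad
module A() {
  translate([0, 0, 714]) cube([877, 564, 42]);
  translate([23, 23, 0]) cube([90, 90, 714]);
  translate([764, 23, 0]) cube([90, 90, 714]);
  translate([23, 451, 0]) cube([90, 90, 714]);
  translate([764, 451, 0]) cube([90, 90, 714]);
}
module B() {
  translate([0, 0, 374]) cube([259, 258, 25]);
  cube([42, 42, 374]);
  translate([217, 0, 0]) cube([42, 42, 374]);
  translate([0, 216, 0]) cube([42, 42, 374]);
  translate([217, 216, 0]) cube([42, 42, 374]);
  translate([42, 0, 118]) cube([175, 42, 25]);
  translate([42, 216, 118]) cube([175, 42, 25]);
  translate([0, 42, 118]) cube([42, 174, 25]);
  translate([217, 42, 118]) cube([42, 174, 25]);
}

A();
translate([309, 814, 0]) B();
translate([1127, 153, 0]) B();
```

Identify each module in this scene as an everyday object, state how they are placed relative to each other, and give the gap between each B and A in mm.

A is a table. B is a stool. Two stools sit around the table at the +y, +x sides. The gap between each stool and the table is 250 mm.

Each stool's nearest face is 250 mm from the table's bounding box.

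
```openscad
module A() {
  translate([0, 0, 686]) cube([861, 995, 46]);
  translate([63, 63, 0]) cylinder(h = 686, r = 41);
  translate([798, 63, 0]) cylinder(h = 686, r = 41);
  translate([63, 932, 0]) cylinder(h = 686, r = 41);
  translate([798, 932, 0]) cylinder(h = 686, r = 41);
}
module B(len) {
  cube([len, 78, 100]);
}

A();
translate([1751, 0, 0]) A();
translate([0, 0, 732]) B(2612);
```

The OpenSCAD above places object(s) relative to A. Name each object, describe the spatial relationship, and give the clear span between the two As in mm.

A is a table. B is a beam. A beam spans the tops of two tables. The clear span between the two tables is 890 mm.

Second table starts at x = 1751; first ends at x = 861; clear span = 1751 − 861 = 890 mm.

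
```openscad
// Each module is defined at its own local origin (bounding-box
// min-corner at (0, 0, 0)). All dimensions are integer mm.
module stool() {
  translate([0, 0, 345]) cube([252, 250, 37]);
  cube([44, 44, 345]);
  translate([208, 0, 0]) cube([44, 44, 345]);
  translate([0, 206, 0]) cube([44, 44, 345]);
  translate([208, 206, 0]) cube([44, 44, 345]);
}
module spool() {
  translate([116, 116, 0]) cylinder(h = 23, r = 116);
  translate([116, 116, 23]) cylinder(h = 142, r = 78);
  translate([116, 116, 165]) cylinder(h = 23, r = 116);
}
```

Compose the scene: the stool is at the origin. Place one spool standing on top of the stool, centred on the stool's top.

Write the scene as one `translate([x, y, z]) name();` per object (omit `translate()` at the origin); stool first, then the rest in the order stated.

stool();
translate([10, 9, 382]) spool();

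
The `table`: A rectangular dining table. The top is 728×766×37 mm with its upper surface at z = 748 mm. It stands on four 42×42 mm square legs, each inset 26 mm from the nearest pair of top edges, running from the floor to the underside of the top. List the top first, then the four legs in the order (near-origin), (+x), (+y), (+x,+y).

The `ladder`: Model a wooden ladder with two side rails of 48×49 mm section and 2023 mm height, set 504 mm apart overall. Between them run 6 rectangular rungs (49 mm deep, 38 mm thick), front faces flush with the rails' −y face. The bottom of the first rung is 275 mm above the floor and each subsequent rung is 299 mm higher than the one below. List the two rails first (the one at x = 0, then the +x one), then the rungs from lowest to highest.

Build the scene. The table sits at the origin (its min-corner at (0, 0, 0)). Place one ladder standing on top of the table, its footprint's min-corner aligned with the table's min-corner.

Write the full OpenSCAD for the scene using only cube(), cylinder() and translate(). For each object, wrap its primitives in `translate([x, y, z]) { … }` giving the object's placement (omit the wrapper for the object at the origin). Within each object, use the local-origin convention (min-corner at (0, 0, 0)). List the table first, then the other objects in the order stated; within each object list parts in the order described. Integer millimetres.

translate([0, 0, 711]) cube([728, 766, 37]);
translate([26, 26, 0]) cube([42, 42, 711]);
translate([660, 26, 0]) cube([42, 42, 711]);
translate([26, 698, 0]) cube([42, 42, 711]);
translate([660, 698, 0]) cube([42, 42, 711]);
translate([0, 0, 748]) {
  cube([48, 49, 2023]);
  translate([456, 0, 0]) cube([48, 49, 2023]);
  translate([48, 0, 275]) cube([408, 49, 38]);
  translate([48, 0, 574]) cube([408, 49, 38]);
  translate([48, 0, 873]) cube([408, 49, 38]);
  translate([48, 0, 1172]) cube([408, 49, 38]);
  translate([48, 0, 1471]) cube([408, 49, 38]);
  translate([48, 0, 1770]) cube([408, 49, 38]);
}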